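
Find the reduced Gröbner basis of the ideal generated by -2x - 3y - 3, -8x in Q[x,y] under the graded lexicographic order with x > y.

f_1 = -2x - 3y - 3, LT = x.
f_2 = -8x, LT = x.

S(f_1,f_2): lcm = x. S = 3/2y + 3/2.
  leading term y: no divisor's leading term divides it; move 3/2y to the remainder.
  leading term 1: no divisor's leading term divides it; move 3/2 to the remainder.
  remainder 3/2y + 3/2 ≠ 0; add g_3 = 3/2y + 3/2 to the basis.

The other S-polynomials (S(f_1,g_3), S(f_2,g_3)) all reduce to 0 modulo the current basis, so we have a Gröbner basis.
Inter-reduce: drop elements whose leading term is divisible by another's, tail-reduce, and make monic.

G = {x, y + 1}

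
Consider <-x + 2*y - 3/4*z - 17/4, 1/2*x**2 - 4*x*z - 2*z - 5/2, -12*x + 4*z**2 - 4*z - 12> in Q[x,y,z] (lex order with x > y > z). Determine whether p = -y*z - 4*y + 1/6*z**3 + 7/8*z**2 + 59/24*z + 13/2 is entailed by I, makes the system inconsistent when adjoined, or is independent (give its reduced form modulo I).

-y*z - 4*y + 1/6*z**3 + 7/8*z**2 + 59/24*z + 13/2 lies in I (it reduces to 0).

First compute the reduced Gröbner basis of I by Buchberger's algorithm.
f_1 = -x + 2*y - 3/4*z - 17/4, LT = x.
f_2 = 1/2*x**2 - 4*x*z - 2*z - 5/2, LT = x**2.
f_3 = -12*x + 4*z**2 - 4*z - 12, LT = x.

S(f_1,f_2): lcm = x**2. S = -2*x*y + 35/4*x*z + 17/4*x + 4*z + 5.
  leading term x*y: subtract (2*y)·f_1 from -2*x*y + 35/4*x*z + 17/4*x + 4*z + 5 → 35/4*x*z + 17/4*x - 4*y**2 + 3/2*y*z + 17/2*y + 4*z + 5
  leading term x*z: subtract (-35/4*z)·f_1 from 35/4*x*z + 17/4*x - 4*y**2 + 3/2*y*z + 17/2*y + 4*z + 5 → 17/4*x - 4*y**2 + 19*y*z + 17/2*y - 105/16*z**2 - 531/16*z + 5
  leading term x: subtract (-17/4)·f_1 from 17/4*x - 4*y**2 + 19*y*z + 17/2*y - 105/16*z**2 - 531/16*z + 5 → -4*y**2 + 19*y*z + 17*y - 105/16*z**2 - 291/8*z - 209/16
  leading term y**2: no divisor's leading term divides it; move -4*y**2 to the remainder.
  leading term y*z: no divisor's leading term divides it; move 19*y*z to the remainder.
  leading term y: no divisor's leading term divides it; move 17*y to the remainder.
  leading term z**2: no divisor's leading term divides it; move -105/16*z**2 to the remainder.
  leading term z: no divisor's leading term divides it; move -291/8*z to the remainder.
  leading term 1: no divisor's leading term divides it; move -209/16 to the remainder.
  remainder -4*y**2 + 19*y*z + 17*y - 105/16*z**2 - 291/8*z - 209/16 ≠ 0; add h_4 = -4*y**2 + 19*y*z + 17*y - 105/16*z**2 - 291/8*z - 209/16 to the basis.

S(f_1,f_3): lcm = x. S = -2*y + 1/3*z**2 + 5/12*z + 13/4.
  leading term y: no divisor's leading term divides it; move -2*y to the remainder.
  leading term z**2: no divisor's leading term divides it; move 1/3*z**2 to the remainder.
  leading term z: no divisor's leading term divides it; move 5/12*z to the remainder.
  leading term 1: no divisor's leading term divides it; move 13/4 to the remainder.
  remainder -2*y + 1/3*z**2 + 5/12*z + 13/4 ≠ 0; add h_5 = -2*y + 1/3*z**2 + 5/12*z + 13/4 to the basis.

S(f_2,f_3): lcm = x**2. S = 1/3*x*z**2 - 25/3*x*z - x - 4*z - 5.
  leading term x*z**2: subtract (-1/3*z**2)·f_1 from 1/3*x*z**2 - 25/3*x*z - x - 4*z - 5 → -25/3*x*z - x + 2/3*y*z**2 - 1/4*z**3 - 17/12*z**2 - 4*z - 5
  leading term x*z: subtract (25/3*z)·f_1 from -25/3*x*z - x + 2/3*y*z**2 - 1/4*z**3 - 17/12*z**2 - 4*z - 5 → -x + 2/3*y*z**2 - 50/3*y*z - 1/4*z**3 + 29/6*z**2 + 377/12*z - 5
  leading term x: subtract (1)·f_1 from -x + 2/3*y*z**2 - 50/3*y*z - 1/4*z**3 + 29/6*z**2 + 377/12*z - 5 → 2/3*y*z**2 - 50/3*y*z - 2*y - 1/4*z**3 + 29/6*z**2 + 193/6*z - 3/4
  leading term y*z**2: subtract (-1/3*z**2)·h_5 from 2/3*y*z**2 - 50/3*y*z - 2*y - 1/4*z**3 + 29/6*z**2 + 193/6*z - 3/4 → -50/3*y*z - 2*y + 1/9*z**4 - 1/9*z**3 + 71/12*z**2 + 193/6*z - 3/4
  leading term y*z: subtract (25/3*z)·h_5 from -50/3*y*z - 2*y + 1/9*z**4 - 1/9*z**3 + 71/12*z**2 + 193/6*z - 3/4 → -2*y + 1/9*z**4 - 26/9*z**3 + 22/9*z**2 + 61/12*z - 3/4
  leading term y: subtract (1)·h_5 from -2*y + 1/9*z**4 - 26/9*z**3 + 22/9*z**2 + 61/12*z - 3/4 → 1/9*z**4 - 26/9*z**3 + 19/9*z**2 + 14/3*z - 4
  leading term z**4: no divisor's leading term divides it; move 1/9*z**4 to the remainder.
  leading term z**3: no divisor's leading term divides it; move -26/9*z**3 to the remainder.
  leading term z**2: no divisor's leading term divides it; move 19/9*z**2 to the remainder.
  leading term z: no divisor's leading term divides it; move 14/3*z to the remainder.
  leading term 1: no divisor's leading term divides it; move -4 to the remainder.
  remainder 1/9*z**4 - 26/9*z**3 + 19/9*z**2 + 14/3*z - 4 ≠ 0; add h_6 = 1/9*z**4 - 26/9*z**3 + 19/9*z**2 + 14/3*z - 4 to the basis.

The other S-polynomials (S(f_1,h_4), S(f_2,h_4), S(f_3,h_4), S(f_1,h_5), S(f_2,h_5), S(f_3,h_5), S(h_4,h_5), S(f_1,h_6), S(f_2,h_6), S(f_3,h_6), S(h_4,h_6), S(h_5,h_6)) all reduce to 0 modulo the current basis, so we have a Gröbner basis.
Inter-reduce: drop elements whose leading term is divisible by another's, tail-reduce, and make monic.
Reduced Gröbner basis: {x - 1/3*z**2 + 1/3*z + 1, y - 1/6*z**2 - 5/24*z - 13/8, z**4 - 26*z**3 + 19*z**2 + 42*z - 36}.
Label its elements g_1 = x - 1/3*z**2 + 1/3*z + 1, g_2 = y - 1/6*z**2 - 5/24*z - 13/8, g_3 = z**4 - 26*z**3 + 19*z**2 + 42*z - 36.

Reduce p = -y*z - 4*y + 1/6*z**3 + 7/8*z**2 + 59/24*z + 13/2 modulo G:
  leading term y*z: subtract (-z)·g_2 from -y*z - 4*y + 1/6*z**3 + 7/8*z**2 + 59/24*z + 13/2 → -4*y + 2/3*z**2 + 5/6*z + 13/2
  leading term y: subtract (-4)·g_2 from -4*y + 2/3*z**2 + 5/6*z + 13/2 → 0
  normal form = 0.
Since the normal form is 0, p ∈ I.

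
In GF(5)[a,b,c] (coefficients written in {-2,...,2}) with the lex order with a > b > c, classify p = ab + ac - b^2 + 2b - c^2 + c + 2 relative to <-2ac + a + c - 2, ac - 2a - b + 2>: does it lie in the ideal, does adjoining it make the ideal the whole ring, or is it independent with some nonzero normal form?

ab + ac - b^2 + 2b - c^2 + c + 2 lies in I (it reduces to 0).

First compute the reduced Gröbner basis of I by Buchberger's algorithm.
f_1 = -2ac + a + c - 2, LT = ac.
f_2 = ac - 2a - b + 2, LT = ac.

S(f_1,f_2): lcm = ac. S = -a + b + 2c - 1.
  leading term a: no divisor's leading term divides it; move -a to the remainder.
  leading term b: no divisor's leading term divides it; move b to the remainder.
  leading term c: no divisor's leading term divides it; move 2c to the remainder.
  leading term 1: no divisor's leading term divides it; move -1 to the remainder.
  remainder -a + b + 2c - 1 ≠ 0; add h_3 = -a + b + 2c - 1 to the basis.

S(f_1,h_3): lcm = ac. S = 2a + bc + 2c^2 + c + 1.
  leading term a: subtract (-2)·h_3 from 2a + bc + 2c^2 + c + 1 → bc + 2b + 2c^2 - 1
  leading term bc: no divisor's leading term divides it; move bc to the remainder.
  leading term b: no divisor's leading term divides it; move 2b to the remainder.
  leading term c^2: no divisor's leading term divides it; move 2c^2 to the remainder.
  leading term 1: no divisor's leading term divides it; move -1 to the remainder.
  remainder bc + 2b + 2c^2 - 1 ≠ 0; add h_4 = bc + 2b + 2c^2 - 1 to the basis.

S(f_2,h_3): lcm = ac. S = -2a + bc - b + 2c^2 - c + 2.
  leading term a: subtract (2)·h_3 from -2a + bc - b + 2c^2 - c + 2 → bc + 2b + 2c^2 - 1
  leading term bc: subtract (1)·h_4 from bc + 2b + 2c^2 - 1 → 0
  remainder 0.

S(f_1,h_4): lcm = abc. S = -2ac^2 + a + 2bc + b.
  leading term ac^2: subtract (c)·f_1 from -2ac^2 + a + 2bc + b → -ac + a + 2bc + b - c^2 + 2c
  leading term ac: subtract (-2)·f_1 from -ac + a + 2bc + b - c^2 + 2c → -2a + 2bc + b - c^2 - c + 1
  leading term a: subtract (2)·h_3 from -2a + 2bc + b - c^2 - c + 1 → 2bc - b - c^2 - 2
  leading term bc: subtract (2)·h_4 from 2bc - b - c^2 - 2 → 0
  remainder 0.

S(f_2,h_4): lcm = abc. S = ab - 2ac^2 + a - b^2 + 2b.
  leading term ab: subtract (-b)·h_3 from ab - 2ac^2 + a - b^2 + 2b → -2ac^2 + a + 2bc + b
  leading term ac^2: subtract (c)·f_1 from -2ac^2 + a + 2bc + b → -ac + a + 2bc + b - c^2 + 2c
  leading term ac: subtract (-2)·f_1 from -ac + a + 2bc + b - c^2 + 2c → -2a + 2bc + b - c^2 - c + 1
  leading term a: subtract (2)·h_3 from -2a + 2bc + b - c^2 - c + 1 → 2bc - b - c^2 - 2
  leading term bc: subtract (2)·h_4 from 2bc - b - c^2 - 2 → 0
  remainder 0.

S(h_3,h_4): leading monomials are coprime, so the S-polynomial reduces to 0 (Buchberger's first criterion).
Every S-polynomial of the final basis reduces to 0, so we have a Gröbner basis.
Inter-reduce: drop elements whose leading term is divisible by another's, tail-reduce, and make monic.
Reduced Gröbner basis: {a - b - 2c + 1, bc + 2b + 2c^2 - 1}.
Label its elements g_1 = a - b - 2c + 1, g_2 = bc + 2b + 2c^2 - 1.

Reduce p = ab + ac - b^2 + 2b - c^2 + c + 2 modulo G:
  leading term ab: subtract (b)·g_1 from ab + ac - b^2 + 2b - c^2 + c + 2 → ac + 2bc + b - c^2 + c + 2
  leading term ac: subtract (c)·g_1 from ac + 2bc + b - c^2 + c + 2 → -2bc + b + c^2 + 2
  leading term bc: subtract (-2)·g_2 from -2bc + b + c^2 + 2 → 0
  normal form = 0.
Since the normal form is 0, p ∈ I.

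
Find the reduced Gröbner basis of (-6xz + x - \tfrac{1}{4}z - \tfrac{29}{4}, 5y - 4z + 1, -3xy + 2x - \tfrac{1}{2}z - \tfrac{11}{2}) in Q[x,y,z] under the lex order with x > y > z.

G = {x - \tfrac{2}{11}z - \tfrac{13}{11}, y - \tfrac{4}{5}z + \tfrac{1}{5}, z^{2} + \tfrac{105}{16}z + \tfrac{89}{16}}

f_1 = -6xz + x - \tfrac{1}{4}z - \tfrac{29}{4}, LT = xz.
f_2 = 5y - 4z + 1, LT = y.
f_3 = -3xy + 2x - \tfrac{1}{2}z - \tfrac{11}{2}, LT = xy.

S(f_1,f_3): lcm = xyz. S = -\tfrac{1}{6}xy + \tfrac{2}{3}xz + \tfrac{1}{24}yz + \tfrac{29}{24}y - \tfrac{1}{6}z^{2} - \tfrac{11}{6}z.
  leading term xy: subtract (-\tfrac{1}{30}x)·f_2 from -\tfrac{1}{6}xy + \tfrac{2}{3}xz + \tfrac{1}{24}yz + \tfrac{29}{24}y - \tfrac{1}{6}z^{2} - \tfrac{11}{6}z → \tfrac{8}{15}xz + \tfrac{1}{30}x + \tfrac{1}{24}yz + \tfrac{29}{24}y - \tfrac{1}{6}z^{2} - \tfrac{11}{6}z
  leading term xz: subtract (-\tfrac{4}{45})·f_1 from \tfrac{8}{15}xz + \tfrac{1}{30}x + \tfrac{1}{24}yz + \tfrac{29}{24}y - \tfrac{1}{6}z^{2} - \tfrac{11}{6}z → \tfrac{11}{90}x + \tfrac{1}{24}yz + \tfrac{29}{24}y - \tfrac{1}{6}z^{2} - \tfrac{167}{90}z - \tfrac{29}{45}
  leading term x: no divisor's leading term divides it; move \tfrac{11}{90}x to the remainder.
  leading term yz: subtract (\tfrac{1}{120}z)·f_2 from \tfrac{1}{24}yz + \tfrac{29}{24}y - \tfrac{1}{6}z^{2} - \tfrac{167}{90}z - \tfrac{29}{45} → \tfrac{29}{24}y - \tfrac{2}{15}z^{2} - \tfrac{671}{360}z - \tfrac{29}{45}
  leading term y: subtract (\tfrac{29}{120})·f_2 from \tfrac{29}{24}y - \tfrac{2}{15}z^{2} - \tfrac{671}{360}z - \tfrac{29}{45} → -\tfrac{2}{15}z^{2} - \tfrac{323}{360}z - \tfrac{319}{360}
  leading term z^{2}: no divisor's leading term divides it; move -\tfrac{2}{15}z^{2} to the remainder.
  leading term z: no divisor's leading term divides it; move -\tfrac{323}{360}z to the remainder.
  leading term 1: no divisor's leading term divides it; move -\tfrac{319}{360} to the remainder.
  remainder \tfrac{11}{90}x - \tfrac{2}{15}z^{2} - \tfrac{323}{360}z - \tfrac{319}{360} ≠ 0; add g_4 = \tfrac{11}{90}x - \tfrac{2}{15}z^{2} - \tfrac{323}{360}z - \tfrac{319}{360} to the basis.

S(f_2,f_3): lcm = xy. S = -\tfrac{4}{5}xz + \tfrac{13}{15}x - \tfrac{1}{6}z - \tfrac{11}{6}.
  leading term xz: subtract (\tfrac{2}{15})·f_1 from -\tfrac{4}{5}xz + \tfrac{13}{15}x - \tfrac{1}{6}z - \tfrac{11}{6} → \tfrac{11}{15}x - \tfrac{2}{15}z - \tfrac{13}{15}
  leading term x: subtract (6)·g_4 from \tfrac{11}{15}x - \tfrac{2}{15}z - \tfrac{13}{15} → \tfrac{4}{5}z^{2} + \tfrac{21}{4}z + \tfrac{89}{20}
  leading term z^{2}: no divisor's leading term divides it; move \tfrac{4}{5}z^{2} to the remainder.
  leading term z: no divisor's leading term divides it; move \tfrac{21}{4}z to the remainder.
  leading term 1: no divisor's leading term divides it; move \tfrac{89}{20} to the remainder.
  remainder \tfrac{4}{5}z^{2} + \tfrac{21}{4}z + \tfrac{89}{20} ≠ 0; add g_5 = \tfrac{4}{5}z^{2} + \tfrac{21}{4}z + \tfrac{89}{20} to the basis.

The other S-polynomials (S(f_1,f_2), S(f_1,g_4), S(f_2,g_4), S(f_3,g_4), S(f_1,g_5), S(f_2,g_5), S(f_3,g_5), S(g_4,g_5)) all reduce to 0 modulo the current basis, so we have a Gröbner basis.
Inter-reduce: drop elements whose leading term is divisible by another's, tail-reduce, and make monic.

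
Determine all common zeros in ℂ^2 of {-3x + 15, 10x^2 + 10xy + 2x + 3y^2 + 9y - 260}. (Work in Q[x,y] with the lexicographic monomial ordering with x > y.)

{(5, -59/3), (5, 0)}

Compute a lex Gröbner basis by Buchberger's algorithm.
f_1 = -3x + 15, LT = x.
f_2 = 10x^2 + 10xy + 2x + 3y^2 + 9y - 260, LT = x^2.

S(f_1,f_2): lcm = x^2. S = -xy - 26/5x - 3/10y^2 - 9/10y + 26.
  leading term xy: subtract (1/3y)·f_1 from -xy - 26/5x - 3/10y^2 - 9/10y + 26 → -26/5x - 3/10y^2 - 59/10y + 26
  leading term x: subtract (26/15)·f_1 from -26/5x - 3/10y^2 - 59/10y + 26 → -3/10y^2 - 59/10y
  leading term y^2: no divisor's leading term divides it; move -3/10y^2 to the remainder.
  leading term y: no divisor's leading term divides it; move -59/10y to the remainder.
  remainder -3/10y^2 - 59/10y ≠ 0; add h_3 = -3/10y^2 - 59/10y to the basis.

The other S-polynomials (S(f_1,h_3), S(f_2,h_3)) all reduce to 0 modulo the current basis, so we have a Gröbner basis.
Inter-reduce: drop elements whose leading term is divisible by another's, tail-reduce, and make monic.
Reduced Gröbner basis: {x - 5, y^2 + 59/3y}.

Since the basis is lex-ordered, y^2 + 59/3y is univariate in y. Its roots are {-59/3, 0}. Back-substituting each root into the other basis elements fixes the other coordinates.
  y = -59/3: the earlier basis element becomes x - 5 = 0, giving x = 5 — point (5, -59/3).
  y = 0: the earlier basis element becomes x - 5 = 0, giving x = 5 — point (5, 0).
Substituting each solution back into the original system confirms all equations vanish.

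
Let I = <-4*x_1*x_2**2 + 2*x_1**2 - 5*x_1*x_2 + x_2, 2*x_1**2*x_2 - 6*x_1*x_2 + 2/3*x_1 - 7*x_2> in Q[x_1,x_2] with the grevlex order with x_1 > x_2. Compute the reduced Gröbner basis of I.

f_1 = -4*x_1*x_2**2 + 2*x_1**2 - 5*x_1*x_2 + x_2, LT = x_1*x_2**2.
f_2 = 2*x_1**2*x_2 - 6*x_1*x_2 + 2/3*x_1 - 7*x_2, LT = x_1**2*x_2.

S(f_1,f_2): lcm = x_1**2*x_2**2. S = -1/2*x_1**3 + 5/4*x_1**2*x_2 + 3*x_1*x_2**2 - 7/12*x_1*x_2 + 7/2*x_2**2.
  leading term x_1**3: no divisor's leading term divides it; move -1/2*x_1**3 to the remainder.
  leading term x_1**2*x_2: subtract (5/8)·f_2 from 5/4*x_1**2*x_2 + 3*x_1*x_2**2 - 7/12*x_1*x_2 + 7/2*x_2**2 → 3*x_1*x_2**2 + 19/6*x_1*x_2 + 7/2*x_2**2 - 5/12*x_1 + 35/8*x_2
  leading term x_1*x_2**2: subtract (-3/4)·f_1 from 3*x_1*x_2**2 + 19/6*x_1*x_2 + 7/2*x_2**2 - 5/12*x_1 + 35/8*x_2 → 3/2*x_1**2 - 7/12*x_1*x_2 + 7/2*x_2**2 - 5/12*x_1 + 41/8*x_2
  leading term x_1**2: no divisor's leading term divides it; move 3/2*x_1**2 to the remainder.
  leading term x_1*x_2: no divisor's leading term divides it; move -7/12*x_1*x_2 to the remainder.
  leading term x_2**2: no divisor's leading term divides it; move 7/2*x_2**2 to the remainder.
  leading term x_1: no divisor's leading term divides it; move -5/12*x_1 to the remainder.
  leading term x_2: no divisor's leading term divides it; move 41/8*x_2 to the remainder.
  remainder -1/2*x_1**3 + 3/2*x_1**2 - 7/12*x_1*x_2 + 7/2*x_2**2 - 5/12*x_1 + 41/8*x_2 ≠ 0; add g_3 = -1/2*x_1**3 + 3/2*x_1**2 - 7/12*x_1*x_2 + 7/2*x_2**2 - 5/12*x_1 + 41/8*x_2 to the basis.

S(f_1,g_3): lcm = x_1**3*x_2**2. S = -1/2*x_1**4 + 5/4*x_1**3*x_2 + 3*x_1**2*x_2**2 - 7/6*x_1*x_2**3 + 7*x_2**4 - 1/4*x_1**2*x_2 - 5/6*x_1*x_2**2 + 41/4*x_2**3.
  leading term x_1**4: subtract (x_1)·g_3 from -1/2*x_1**4 + 5/4*x_1**3*x_2 + 3*x_1**2*x_2**2 - 7/6*x_1*x_2**3 + 7*x_2**4 - 1/4*x_1**2*x_2 - 5/6*x_1*x_2**2 + 41/4*x_2**3 → 5/4*x_1**3*x_2 + 3*x_1**2*x_2**2 - 7/6*x_1*x_2**3 + 7*x_2**4 - 3/2*x_1**3 + 1/3*x_1**2*x_2 - 13/3*x_1*x_2**2 + 41/4*x_2**3 + 5/12*x_1**2 - 41/8*x_1*x_2
  leading term x_1**3*x_2: subtract (5/8*x_1)·f_2 from 5/4*x_1**3*x_2 + 3*x_1**2*x_2**2 - 7/6*x_1*x_2**3 + 7*x_2**4 - 3/2*x_1**3 + 1/3*x_1**2*x_2 - 13/3*x_1*x_2**2 + 41/4*x_2**3 + 5/12*x_1**2 - 41/8*x_1*x_2 → 3*x_1**2*x_2**2 - 7/6*x_1*x_2**3 + 7*x_2**4 - 3/2*x_1**3 + 49/12*x_1**2*x_2 - 13/3*x_1*x_2**2 + 41/4*x_2**3 - 3/4*x_1*x_2
  leading term x_1**2*x_2**2: subtract (-3/4*x_1)·f_1 from 3*x_1**2*x_2**2 - 7/6*x_1*x_2**3 + 7*x_2**4 - 3/2*x_1**3 + 49/12*x_1**2*x_2 - 13/3*x_1*x_2**2 + 41/4*x_2**3 - 3/4*x_1*x_2 → -7/6*x_1*x_2**3 + 7*x_2**4 + 1/3*x_1**2*x_2 - 13/3*x_1*x_2**2 + 41/4*x_2**3
  leading term x_1*x_2**3: subtract (7/24*x_2)·f_1 from -7/6*x_1*x_2**3 + 7*x_2**4 + 1/3*x_1**2*x_2 - 13/3*x_1*x_2**2 + 41/4*x_2**3 → 7*x_2**4 - 1/4*x_1**2*x_2 - 23/8*x_1*x_2**2 + 41/4*x_2**3 - 7/24*x_2**2
  leading term x_2**4: no divisor's leading term divides it; move 7*x_2**4 to the remainder.
  leading term x_1**2*x_2: subtract (-1/8)·f_2 from -1/4*x_1**2*x_2 - 23/8*x_1*x_2**2 + 41/4*x_2**3 - 7/24*x_2**2 → -23/8*x_1*x_2**2 + 41/4*x_2**3 - 3/4*x_1*x_2 - 7/24*x_2**2 + 1/12*x_1 - 7/8*x_2
  leading term x_1*x_2**2: subtract (23/32)·f_1 from -23/8*x_1*x_2**2 + 41/4*x_2**3 - 3/4*x_1*x_2 - 7/24*x_2**2 + 1/12*x_1 - 7/8*x_2 → 41/4*x_2**3 - 23/16*x_1**2 + 91/32*x_1*x_2 - 7/24*x_2**2 + 1/12*x_1 - 51/32*x_2
  leading term x_2**3: no divisor's leading term divides it; move 41/4*x_2**3 to the remainder.
  leading term x_1**2: no divisor's leading term divides it; move -23/16*x_1**2 to the remainder.
  leading term x_1*x_2: no divisor's leading term divides it; move 91/32*x_1*x_2 to the remainder.
  leading term x_2**2: no divisor's leading term divides it; move -7/24*x_2**2 to the remainder.
  leading term x_1: no divisor's leading term divides it; move 1/12*x_1 to the remainder.
  leading term x_2: no divisor's leading term divides it; move -51/32*x_2 to the remainder.
  remainder 7*x_2**4 + 41/4*x_2**3 - 23/16*x_1**2 + 91/32*x_1*x_2 - 7/24*x_2**2 + 1/12*x_1 - 51/32*x_2 ≠ 0; add g_4 = 7*x_2**4 + 41/4*x_2**3 - 23/16*x_1**2 + 91/32*x_1*x_2 - 7/24*x_2**2 + 1/12*x_1 - 51/32*x_2 to the basis.

S(f_2,g_3): lcm = x_1**3*x_2. S = -7/6*x_1*x_2**2 + 7*x_2**3 + 1/3*x_1**2 - 13/3*x_1*x_2 + 41/4*x_2**2.
  leading term x_1*x_2**2: subtract (7/24)·f_1 from -7/6*x_1*x_2**2 + 7*x_2**3 + 1/3*x_1**2 - 13/3*x_1*x_2 + 41/4*x_2**2 → 7*x_2**3 - 1/4*x_1**2 - 23/8*x_1*x_2 + 41/4*x_2**2 - 7/24*x_2
  leading term x_2**3: no divisor's leading term divides it; move 7*x_2**3 to the remainder.
  leading term x_1**2: no divisor's leading term divides it; move -1/4*x_1**2 to the remainder.
  leading term x_1*x_2: no divisor's leading term divides it; move -23/8*x_1*x_2 to the remainder.
  leading term x_2**2: no divisor's leading term divides it; move 41/4*x_2**2 to the remainder.
  leading term x_2: no divisor's leading term divides it; move -7/24*x_2 to the remainder.
  remainder 7*x_2**3 - 1/4*x_1**2 - 23/8*x_1*x_2 + 41/4*x_2**2 - 7/24*x_2 ≠ 0; add g_5 = 7*x_2**3 - 1/4*x_1**2 - 23/8*x_1*x_2 + 41/4*x_2**2 - 7/24*x_2 to the basis.

The other S-polynomials (S(f_1,g_4), S(f_2,g_4), S(g_3,g_4), S(f_1,g_5), S(f_2,g_5), S(g_3,g_5), S(g_4,g_5)) all reduce to 0 modulo the current basis, so we have a Gröbner basis.
Inter-reduce: drop elements whose leading term is divisible by another's, tail-reduce, and make monic.

G = {x_1**3 - 3*x_1**2 + 7/6*x_1*x_2 - 7*x_2**2 + 5/6*x_1 - 41/4*x_2, x_1**2*x_2 - 3*x_1*x_2 + 1/3*x_1 - 7/2*x_2, x_1*x_2**2 - 1/2*x_1**2 + 5/4*x_1*x_2 - 1/4*x_2, x_2**3 - 1/28*x_1**2 - 23/56*x_1*x_2 + 41/28*x_2**2 - 1/24*x_2}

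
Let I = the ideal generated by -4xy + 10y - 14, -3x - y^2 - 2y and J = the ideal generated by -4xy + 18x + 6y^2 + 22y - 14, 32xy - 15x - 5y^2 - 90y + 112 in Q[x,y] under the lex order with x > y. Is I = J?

Yes, the ideals are equal.

Since reduced Gröbner bases are canonical representatives of ideals under a given ordering, it suffices to compute and compare them.
Buchberger on the first generating set:
f_1 = -4xy + 10y - 14, LT = xy.
f_2 = -3x - y^2 - 2y, LT = x.

S(f_1,f_2): lcm = xy. S = -1/3y^3 - 2/3y^2 - 5/2y + 7/2.
  leading term y^3: no divisor's leading term divides it; move -1/3y^3 to the remainder.
  leading term y^2: no divisor's leading term divides it; move -2/3y^2 to the remainder.
  leading term y: no divisor's leading term divides it; move -5/2y to the remainder.
  leading term 1: no divisor's leading term divides it; move 7/2 to the remainder.
  remainder -1/3y^3 - 2/3y^2 - 5/2y + 7/2 ≠ 0; add g_3 = -1/3y^3 - 2/3y^2 - 5/2y + 7/2 to the basis.

The other S-polynomials (S(f_1,g_3), S(f_2,g_3)) all reduce to 0 modulo the current basis, so we have a Gröbner basis.
Inter-reduce: drop elements whose leading term is divisible by another's, tail-reduce, and make monic.
Reduced Gröbner basis: {x + 1/3y^2 + 2/3y, y^3 + 2y^2 + 15/2y - 21/2}.

Buchberger on the second generating set:
h_1 = -4xy + 18x + 6y^2 + 22y - 14, LT = xy.
h_2 = 32xy - 15x - 5y^2 - 90y + 112, LT = xy.

S(h_1,h_2): lcm = xy. S = -129/32x - 43/32y^2 - 43/16y.
  leading term x: no divisor's leading term divides it; move -129/32x to the remainder.
  leading term y^2: no divisor's leading term divides it; move -43/32y^2 to the remainder.
  leading term y: no divisor's leading term divides it; move -43/16y to the remainder.
  remainder -129/32x - 43/32y^2 - 43/16y ≠ 0; add k_3 = -129/32x - 43/32y^2 - 43/16y to the basis.

S(h_1,k_3): lcm = xy. S = -9/2x - 1/3y^3 - 13/6y^2 - 11/2y + 7/2.
  leading term x: subtract (48/43)·k_3 from -9/2x - 1/3y^3 - 13/6y^2 - 11/2y + 7/2 → -1/3y^3 - 2/3y^2 - 5/2y + 7/2
  leading term y^3: no divisor's leading term divides it; move -1/3y^3 to the remainder.
  leading term y^2: no divisor's leading term divides it; move -2/3y^2 to the remainder.
  leading term y: no divisor's leading term divides it; move -5/2y to the remainder.
  leading term 1: no divisor's leading term divides it; move 7/2 to the remainder.
  remainder -1/3y^3 - 2/3y^2 - 5/2y + 7/2 ≠ 0; add k_4 = -1/3y^3 - 2/3y^2 - 5/2y + 7/2 to the basis.

The other S-polynomials (S(h_2,k_3), S(h_1,k_4), S(h_2,k_4), S(k_3,k_4)) all reduce to 0 modulo the current basis, so we have a Gröbner basis.
Inter-reduce: drop elements whose leading term is divisible by another's, tail-reduce, and make monic.
Reduced Gröbner basis: {x + 1/3y^2 + 2/3y, y^3 + 2y^2 + 15/2y - 21/2}.

Same reduced basis, so the two generating sets span the same ideal.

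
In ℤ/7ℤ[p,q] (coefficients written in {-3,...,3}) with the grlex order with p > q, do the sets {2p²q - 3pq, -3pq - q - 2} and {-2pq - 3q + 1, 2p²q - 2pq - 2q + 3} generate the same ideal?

Since reduced Gröbner bases are canonical representatives of ideals under a given ordering, it suffices to compute and compare them.
Buchberger on the first generating set:
f_1 = 2p²q - 3pq, LT = p²q.
f_2 = -3pq - q - 2, LT = pq.

S(f_1,f_2): lcm = p²q. S = -3pq - 3p.
  leading term pq: subtract (1)·f_2 from -3pq - 3p → -3p + q + 2
  leading term p: no divisor's leading term divides it; move -3p to the remainder.
  leading term q: no divisor's leading term divides it; move q to the remainder.
  leading term 1: no divisor's leading term divides it; move 2 to the remainder.
  remainder -3p + q + 2 ≠ 0; add g_3 = -3p + q + 2 to the basis.

S(f_1,g_3): lcm = p²q. S = -2pq² - 2pq.
  leading term pq²: subtract (3q)·f_2 from -2pq² - 2pq → -2pq + 3q² - q
  leading term pq: subtract (3)·f_2 from -2pq + 3q² - q → 3q² + 2q - 1
  leading term q²: no divisor's leading term divides it; move 3q² to the remainder.
  leading term q: no divisor's leading term divides it; move 2q to the remainder.
  leading term 1: no divisor's leading term divides it; move -1 to the remainder.
  remainder 3q² + 2q - 1 ≠ 0; add g_4 = 3q² + 2q - 1 to the basis.

The other S-polynomials (S(f_2,g_3), S(f_1,g_4), S(f_2,g_4), S(g_3,g_4)) all reduce to 0 modulo the current basis, so we have a Gröbner basis.
Inter-reduce: drop elements whose leading term is divisible by another's, tail-reduce, and make monic.
Reduced Gröbner basis: {q² + 3q + 2, p + 2q - 3}.

Buchberger on the second generating set:
h_1 = -2pq - 3q + 1, LT = pq.
h_2 = 2p²q - 2pq - 2q + 3, LT = p²q.

S(h_1,h_2): lcm = p²q. S = -pq + 3p + q + 2.
  leading term pq: subtract (-3)·h_1 from -pq + 3p + q + 2 → 3p - q - 2
  leading term p: no divisor's leading term divides it; move 3p to the remainder.
  leading term q: no divisor's leading term divides it; move -q to the remainder.
  leading term 1: no divisor's leading term divides it; move -2 to the remainder.
  remainder 3p - q - 2 ≠ 0; add k_3 = 3p - q - 2 to the basis.

S(h_1,k_3): lcm = pq. S = -2q² + q + 3.
  leading term q²: no divisor's leading term divides it; move -2q² to the remainder.
  leading term q: no divisor's leading term divides it; move q to the remainder.
  leading term 1: no divisor's leading term divides it; move 3 to the remainder.
  remainder -2q² + q + 3 ≠ 0; add k_4 = -2q² + q + 3 to the basis.

The other S-polynomials (S(h_2,k_3), S(h_1,k_4), S(h_2,k_4), S(k_3,k_4)) all reduce to 0 modulo the current basis, so we have a Gröbner basis.
Inter-reduce: drop elements whose leading term is divisible by another's, tail-reduce, and make monic.
Reduced Gröbner basis: {q² + 3q + 2, p + 2q - 3}.

These coincide, so the ideals are equal.

Yes, the ideals are equal.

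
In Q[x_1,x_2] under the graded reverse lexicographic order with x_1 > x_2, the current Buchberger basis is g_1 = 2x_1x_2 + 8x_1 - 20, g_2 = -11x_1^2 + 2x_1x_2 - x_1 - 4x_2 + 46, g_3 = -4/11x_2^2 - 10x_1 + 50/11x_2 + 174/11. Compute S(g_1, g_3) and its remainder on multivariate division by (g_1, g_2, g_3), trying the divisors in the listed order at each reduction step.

S(g_1, g_3) = -55/2x_1^2 + 33/2x_1x_2 + 87/2x_1 - 10x_2; remainder on division = 0.

lcm(LM(g_1), LM(g_3)) = x_1x_2^2.
S = (lcm/LT(g_1))·g_1 − (lcm/LT(g_3))·g_3 = -55/2x_1^2 + 33/2x_1x_2 + 87/2x_1 - 10x_2.
Reduce S modulo (g_1, g_2, g_3) in that order:
  leading term x_1^2: subtract (5/2)·g_2 from -55/2x_1^2 + 33/2x_1x_2 + 87/2x_1 - 10x_2 → 23/2x_1x_2 + 46x_1 - 115
  leading term x_1x_2: subtract (23/4)·g_1 from 23/2x_1x_2 + 46x_1 - 115 → 0
The remainder is 0, so this S-polynomial contributes no new basis element.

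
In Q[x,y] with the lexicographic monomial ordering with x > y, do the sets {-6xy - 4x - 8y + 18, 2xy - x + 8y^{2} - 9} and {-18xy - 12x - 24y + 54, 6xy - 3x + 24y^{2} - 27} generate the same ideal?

Yes, the ideals are equal.

Two ideals are equal iff their reduced Gröbner bases coincide (the reduced basis is unique for a fixed ordering).
Buchberger on the first generating set:
f_1 = -6xy - 4x - 8y + 18, LT = xy.
f_2 = 2xy - x + 8y^{2} - 9, LT = xy.

S(f_1,f_2): lcm = xy. S = \tfrac{7}{6}x - 4y^{2} + \tfrac{4}{3}y + \tfrac{3}{2}.
  leading term x: no divisor's leading term divides it; move \tfrac{7}{6}x to the remainder.
  leading term y^{2}: no divisor's leading term divides it; move -4y^{2} to the remainder.
  leading term y: no divisor's leading term divides it; move \tfrac{4}{3}y to the remainder.
  leading term 1: no divisor's leading term divides it; move \tfrac{3}{2} to the remainder.
  remainder \tfrac{7}{6}x - 4y^{2} + \tfrac{4}{3}y + \tfrac{3}{2} ≠ 0; add g_3 = \tfrac{7}{6}x - 4y^{2} + \tfrac{4}{3}y + \tfrac{3}{2} to the basis.

S(f_1,g_3): lcm = xy. S = \tfrac{2}{3}x + \tfrac{24}{7}y^{3} - \tfrac{8}{7}y^{2} + \tfrac{1}{21}y - 3.
  leading term x: subtract (\tfrac{4}{7})·g_3 from \tfrac{2}{3}x + \tfrac{24}{7}y^{3} - \tfrac{8}{7}y^{2} + \tfrac{1}{21}y - 3 → \tfrac{24}{7}y^{3} + \tfrac{8}{7}y^{2} - \tfrac{5}{7}y - \tfrac{27}{7}
  leading term y^{3}: no divisor's leading term divides it; move \tfrac{24}{7}y^{3} to the remainder.
  leading term y^{2}: no divisor's leading term divides it; move \tfrac{8}{7}y^{2} to the remainder.
  leading term y: no divisor's leading term divides it; move -\tfrac{5}{7}y to the remainder.
  leading term 1: no divisor's leading term divides it; move -\tfrac{27}{7} to the remainder.
  remainder \tfrac{24}{7}y^{3} + \tfrac{8}{7}y^{2} - \tfrac{5}{7}y - \tfrac{27}{7} ≠ 0; add g_4 = \tfrac{24}{7}y^{3} + \tfrac{8}{7}y^{2} - \tfrac{5}{7}y - \tfrac{27}{7} to the basis.

The other S-polynomials (S(f_2,g_3), S(f_1,g_4), S(f_2,g_4), S(g_3,g_4)) all reduce to 0 modulo the current basis, so we have a Gröbner basis.
Inter-reduce: drop elements whose leading term is divisible by another's, tail-reduce, and make monic.
Reduced Gröbner basis: {x - \tfrac{24}{7}y^{2} + \tfrac{8}{7}y + \tfrac{9}{7}, y^{3} + \tfrac{1}{3}y^{2} - \tfrac{5}{24}y - \tfrac{9}{8}}.

Buchberger on the second generating set:
h_1 = -18xy - 12x - 24y + 54, LT = xy.
h_2 = 6xy - 3x + 24y^{2} - 27, LT = xy.

S(h_1,h_2): lcm = xy. S = \tfrac{7}{6}x - 4y^{2} + \tfrac{4}{3}y + \tfrac{3}{2}.
  leading term x: no divisor's leading term divides it; move \tfrac{7}{6}x to the remainder.
  leading term y^{2}: no divisor's leading term divides it; move -4y^{2} to the remainder.
  leading term y: no divisor's leading term divides it; move \tfrac{4}{3}y to the remainder.
  leading term 1: no divisor's leading term divides it; move \tfrac{3}{2} to the remainder.
  remainder \tfrac{7}{6}x - 4y^{2} + \tfrac{4}{3}y + \tfrac{3}{2} ≠ 0; add k_3 = \tfrac{7}{6}x - 4y^{2} + \tfrac{4}{3}y + \tfrac{3}{2} to the basis.

S(h_1,k_3): lcm = xy. S = \tfrac{2}{3}x + \tfrac{24}{7}y^{3} - \tfrac{8}{7}y^{2} + \tfrac{1}{21}y - 3.
  leading term x: subtract (\tfrac{4}{7})·k_3 from \tfrac{2}{3}x + \tfrac{24}{7}y^{3} - \tfrac{8}{7}y^{2} + \tfrac{1}{21}y - 3 → \tfrac{24}{7}y^{3} + \tfrac{8}{7}y^{2} - \tfrac{5}{7}y - \tfrac{27}{7}
  leading term y^{3}: no divisor's leading term divides it; move \tfrac{24}{7}y^{3} to the remainder.
  leading term y^{2}: no divisor's leading term divides it; move \tfrac{8}{7}y^{2} to the remainder.
  leading term y: no divisor's leading term divides it; move -\tfrac{5}{7}y to the remainder.
  leading term 1: no divisor's leading term divides it; move -\tfrac{27}{7} to the remainder.
  remainder \tfrac{24}{7}y^{3} + \tfrac{8}{7}y^{2} - \tfrac{5}{7}y - \tfrac{27}{7} ≠ 0; add k_4 = \tfrac{24}{7}y^{3} + \tfrac{8}{7}y^{2} - \tfrac{5}{7}y - \tfrac{27}{7} to the basis.

The other S-polynomials (S(h_2,k_3), S(h_1,k_4), S(h_2,k_4), S(k_3,k_4)) all reduce to 0 modulo the current basis, so we have a Gröbner basis.
Inter-reduce: drop elements whose leading term is divisible by another's, tail-reduce, and make monic.
Reduced Gröbner basis: {x - \tfrac{24}{7}y^{2} + \tfrac{8}{7}y + \tfrac{9}{7}, y^{3} + \tfrac{1}{3}y^{2} - \tfrac{5}{24}y - \tfrac{9}{8}}.

The two bases agree; hence the ideals are identical.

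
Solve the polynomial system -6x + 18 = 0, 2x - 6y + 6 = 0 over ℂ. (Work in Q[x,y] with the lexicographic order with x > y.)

Compute a lex Gröbner basis by Buchberger's algorithm.
f_1 = -6x + 18, LT = x.
f_2 = 2x - 6y + 6, LT = x.

S(f_1,f_2): lcm = x. S = 3y - 6.
  leading term y: no divisor's leading term divides it; move 3y to the remainder.
  leading term 1: no divisor's leading term divides it; move -6 to the remainder.
  remainder 3y - 6 ≠ 0; add h_3 = 3y - 6 to the basis.

The other S-polynomials (S(f_1,h_3), S(f_2,h_3)) all reduce to 0 modulo the current basis, so we have a Gröbner basis.
Inter-reduce: drop elements whose leading term is divisible by another's, tail-reduce, and make monic.
Reduced Gröbner basis: {x - 3, y - 2}.

A lex Gröbner basis eliminates variables successively. Here y - 2 depends only on y, with roots {2}; lifting each root through the earlier basis elements recovers the full solutions.
  y = 2: the earlier basis element becomes x - 3 = 0, giving x = 3 — point (3, 2).
Substituting each solution back into the original system confirms all equations vanish.

{(3, 2)}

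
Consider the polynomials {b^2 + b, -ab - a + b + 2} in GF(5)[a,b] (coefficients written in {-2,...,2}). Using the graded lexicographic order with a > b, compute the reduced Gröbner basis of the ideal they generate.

This is the nonlinear analogue of row-reducing a linear system.

f_1 = b^2 + b, LT = b^2.
f_2 = -ab - a + b + 2, LT = ab.

S(f_1,f_2): lcm = ab^2. S = b^2 + 2b.
  leading term b^2: subtract (1)·f_1 from b^2 + 2b → b
  leading term b: no divisor's leading term divides it; move b to the remainder.
  remainder b ≠ 0; add g_3 = b to the basis.

S(f_2,g_3): lcm = ab. S = a - b - 2.
  leading term a: no divisor's leading term divides it; move a to the remainder.
  leading term b: subtract (-1)·g_3 from -b - 2 → -2
  leading term 1: no divisor's leading term divides it; move -2 to the remainder.
  remainder a - 2 ≠ 0; add g_4 = a - 2 to the basis.

The other S-polynomials (S(f_1,g_3), S(f_1,g_4), S(f_2,g_4), S(g_3,g_4)) all reduce to 0 modulo the current basis, so we have a Gröbner basis.
Inter-reduce: drop elements whose leading term is divisible by another's, tail-reduce, and make monic.

G = {a - 2, b}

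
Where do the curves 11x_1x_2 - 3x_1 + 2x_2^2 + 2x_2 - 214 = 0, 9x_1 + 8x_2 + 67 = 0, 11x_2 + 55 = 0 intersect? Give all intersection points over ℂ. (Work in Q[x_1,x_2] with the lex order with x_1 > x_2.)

Compute a lex Gröbner basis by Buchberger's algorithm.
f_1 = 11x_1x_2 - 3x_1 + 2x_2^2 + 2x_2 - 214, LT = x_1x_2.
f_2 = 9x_1 + 8x_2 + 67, LT = x_1.
f_3 = 11x_2 + 55, LT = x_2.

The S-polynomials (S(f_1,f_2), S(f_1,f_3), S(f_2,f_3)) all reduce to 0 modulo the current basis, so we have a Gröbner basis.
Inter-reduce: drop elements whose leading term is divisible by another's, tail-reduce, and make monic.
Reduced Gröbner basis: {x_1 + 3, x_2 + 5}.

A lex Gröbner basis eliminates variables successively. Here x_2 + 5 depends only on x_2, with roots {-5}; lifting each root through the earlier basis elements recovers the full solutions.
  x_2 = -5: the earlier basis element becomes x_1 + 3 = 0, giving x_1 = -3 — point (-3, -5).
Check: every point annihilates each of the original generators.

{(-3, -5)}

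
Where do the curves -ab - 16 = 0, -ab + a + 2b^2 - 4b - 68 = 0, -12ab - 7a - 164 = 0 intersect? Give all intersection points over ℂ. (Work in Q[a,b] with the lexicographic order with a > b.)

{(4, -4)}

Compute a lex Gröbner basis by Buchberger's algorithm.
f_1 = -ab - 16, LT = ab.
f_2 = -ab + a + 2b^2 - 4b - 68, LT = ab.
f_3 = -12ab - 7a - 164, LT = ab.

S(f_1,f_2): lcm = ab. S = a + 2b^2 - 4b - 52.
  leading term a: no divisor's leading term divides it; move a to the remainder.
  leading term b^2: no divisor's leading term divides it; move 2b^2 to the remainder.
  leading term b: no divisor's leading term divides it; move -4b to the remainder.
  leading term 1: no divisor's leading term divides it; move -52 to the remainder.
  remainder a + 2b^2 - 4b - 52 ≠ 0; add h_4 = a + 2b^2 - 4b - 52 to the basis.

S(f_1,f_3): lcm = ab. S = -7/12a + 7/3.
  leading term a: subtract (-7/12)·h_4 from -7/12a + 7/3 → 7/6b^2 - 7/3b - 28
  leading term b^2: no divisor's leading term divides it; move 7/6b^2 to the remainder.
  leading term b: no divisor's leading term divides it; move -7/3b to the remainder.
  leading term 1: no divisor's leading term divides it; move -28 to the remainder.
  remainder 7/6b^2 - 7/3b - 28 ≠ 0; add h_5 = 7/6b^2 - 7/3b - 28 to the basis.

S(f_1,h_4): lcm = ab. S = -2b^3 + 4b^2 + 52b + 16.
  leading term b^3: subtract (-12/7b)·h_5 from -2b^3 + 4b^2 + 52b + 16 → 4b + 16
  leading term b: no divisor's leading term divides it; move 4b to the remainder.
  leading term 1: no divisor's leading term divides it; move 16 to the remainder.
  remainder 4b + 16 ≠ 0; add h_6 = 4b + 16 to the basis.

The other S-polynomials (S(f_2,f_3), S(f_2,h_4), S(f_3,h_4), S(f_1,h_5), S(f_2,h_5), S(f_3,h_5), S(h_4,h_5), S(f_1,h_6), S(f_2,h_6), S(f_3,h_6), S(h_4,h_6), S(h_5,h_6)) all reduce to 0 modulo the current basis, so we have a Gröbner basis.
Inter-reduce: drop elements whose leading term is divisible by another's, tail-reduce, and make monic.
Reduced Gröbner basis: {a - 4, b + 4}.

From the last basis element, b + 4 = 0, so b takes values in {-4}. Each choice, substituted upward through the basis, yields the corresponding point(s) of the solution set.
  b = -4: the earlier basis element becomes a - 4 = 0, giving a = 4 — point (4, -4).
Each listed point satisfies every original equation (direct substitution).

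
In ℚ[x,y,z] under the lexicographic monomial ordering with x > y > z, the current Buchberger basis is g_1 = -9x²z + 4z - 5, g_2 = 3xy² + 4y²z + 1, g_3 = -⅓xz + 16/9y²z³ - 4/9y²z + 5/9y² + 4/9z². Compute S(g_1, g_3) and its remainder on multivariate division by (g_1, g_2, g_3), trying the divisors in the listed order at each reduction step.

S(g_1, g_3) = 16/3xy²z³ - 4/3xy²z + 5/3xy² + 4/3xz² - 4/9z + 5/9; remainder on division = 0.

lcm(LM(g_1), LM(g_3)) = x²z.
S = (lcm/LT(g_1))·g_1 − (lcm/LT(g_3))·g_3 = 16/3xy²z³ - 4/3xy²z + 5/3xy² + 4/3xz² - 4/9z + 5/9.
Reduce S modulo (g_1, g_2, g_3) in that order:
  leading term xy²z³: subtract (16/9z³)·g_2 from 16/3xy²z³ - 4/3xy²z + 5/3xy² + 4/3xz² - 4/9z + 5/9 → -4/3xy²z + 5/3xy² + 4/3xz² - 64/9y²z⁴ - 16/9z³ - 4/9z + 5/9
  leading term xy²z: subtract (-4/9z)·g_2 from -4/3xy²z + 5/3xy² + 4/3xz² - 64/9y²z⁴ - 16/9z³ - 4/9z + 5/9 → 5/3xy² + 4/3xz² - 64/9y²z⁴ + 16/9y²z² - 16/9z³ + 5/9
  leading term xy²: subtract (5/9)·g_2 from 5/3xy² + 4/3xz² - 64/9y²z⁴ + 16/9y²z² - 16/9z³ + 5/9 → 4/3xz² - 64/9y²z⁴ + 16/9y²z² - 20/9y²z - 16/9z³
  leading term xz²: subtract (-4z)·g_3 from 4/3xz² - 64/9y²z⁴ + 16/9y²z² - 20/9y²z - 16/9z³ → 0
The remainder is 0, so this S-polynomial contributes no new basis element.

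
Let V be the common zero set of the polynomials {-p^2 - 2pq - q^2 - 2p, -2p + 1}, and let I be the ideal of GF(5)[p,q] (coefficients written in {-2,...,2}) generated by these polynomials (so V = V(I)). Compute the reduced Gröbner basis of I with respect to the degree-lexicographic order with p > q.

f_1 = -p^2 - 2pq - q^2 - 2p, LT = p^2.
f_2 = -2p + 1, LT = p.

S(f_1,f_2): lcm = p^2. S = 2pq + q^2.
  reduce S modulo (f_1, f_2):
  remainder q^2 + q ≠ 0; add g_3 = q^2 + q to the basis.

The other S-polynomials (S(f_1,g_3), S(f_2,g_3)) all reduce to 0 modulo the current basis, so we have a Gröbner basis.
Inter-reduce: drop elements whose leading term is divisible by another's, tail-reduce, and make monic.

G = {q^2 + q, p + 2}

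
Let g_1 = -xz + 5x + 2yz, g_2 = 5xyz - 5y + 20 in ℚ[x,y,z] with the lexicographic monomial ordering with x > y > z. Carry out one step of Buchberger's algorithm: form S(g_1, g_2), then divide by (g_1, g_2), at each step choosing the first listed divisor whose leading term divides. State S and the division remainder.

lcm(LM(g_1), LM(g_2)) = xyz.
S = (lcm/LT(g_1))·g_1 − (lcm/LT(g_2))·g_2 = -5xy - 2y²z + y - 4.
Reduce S modulo (g_1, g_2) in that order:
  leading term xy: no divisor's leading term divides it; move -5xy to the remainder.
  leading term y²z: no divisor's leading term divides it; move -2y²z to the remainder.
  leading term y: no divisor's leading term divides it; move y to the remainder.
  leading term 1: no divisor's leading term divides it; move -4 to the remainder.
The remainder -5xy - 2y²z + y - 4 is nonzero, so it would be added as the next basis element.

S(g_1, g_2) = -5xy - 2y²z + y - 4; remainder on division = -5xy - 2y²z + y - 4.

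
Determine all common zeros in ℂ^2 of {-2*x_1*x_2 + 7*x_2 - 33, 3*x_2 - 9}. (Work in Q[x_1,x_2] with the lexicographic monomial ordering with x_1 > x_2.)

Compute a lex Gröbner basis by Buchberger's algorithm.
f_1 = -2*x_1*x_2 + 7*x_2 - 33, LT = x_1*x_2.
f_2 = 3*x_2 - 9, LT = x_2.

S(f_1,f_2): lcm = x_1*x_2. S = 3*x_1 - 7/2*x_2 + 33/2.
  reduce S modulo (f_1, f_2):
  remainder 3*x_1 + 6 ≠ 0; add h_3 = 3*x_1 + 6 to the basis.

The other S-polynomials (S(f_1,h_3), S(f_2,h_3)) all reduce to 0 modulo the current basis, so we have a Gröbner basis.
Inter-reduce: drop elements whose leading term is divisible by another's, tail-reduce, and make monic.
Reduced Gröbner basis: {x_1 + 2, x_2 - 3}.

A lex Gröbner basis eliminates variables successively. Here x_2 - 3 depends only on x_2, with roots {3}; lifting each root through the earlier basis elements recovers the full solutions.
  x_2 = 3: the earlier basis element becomes x_1 + 2 = 0, giving x_1 = -2 — point (-2, 3).

{(-2, 3)}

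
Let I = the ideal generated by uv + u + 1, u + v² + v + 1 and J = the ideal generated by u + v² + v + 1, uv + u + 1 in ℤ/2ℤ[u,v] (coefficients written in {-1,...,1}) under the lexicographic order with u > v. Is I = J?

Yes, the ideals are equal.

For a fixed monomial order, each ideal has a unique reduced Gröbner basis; comparing bases decides equality.
Buchberger on the first generating set:
f_1 = uv + u + 1, LT = uv.
f_2 = u + v² + v + 1, LT = u.

S(f_1,f_2): lcm = uv. S = u + v³ + v² + v + 1.
  reduce S modulo (f_1, f_2):
  remainder v³ ≠ 0; add g_3 = v³ to the basis.

The other S-polynomials (S(f_1,g_3), S(f_2,g_3)) all reduce to 0 modulo the current basis, so we have a Gröbner basis.
Inter-reduce: drop elements whose leading term is divisible by another's, tail-reduce, and make monic.
Reduced Gröbner basis: {u + v² + v + 1, v³}.

Buchberger on the second generating set:
h_1 = u + v² + v + 1, LT = u.
h_2 = uv + u + 1, LT = uv.

S(h_1,h_2): lcm = uv. S = u + v³ + v² + v + 1.
  reduce S modulo (h_1, h_2):
  remainder v³ ≠ 0; add k_3 = v³ to the basis.

The other S-polynomials (S(h_1,k_3), S(h_2,k_3)) all reduce to 0 modulo the current basis, so we have a Gröbner basis.
Inter-reduce: drop elements whose leading term is divisible by another's, tail-reduce, and make monic.
Reduced Gröbner basis: {u + v² + v + 1, v³}.

These coincide, so the ideals are equal.
The choice of monomial ordering does not affect the verdict — as long as both bases are computed under the same ordering, their equality decides ideal equality.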